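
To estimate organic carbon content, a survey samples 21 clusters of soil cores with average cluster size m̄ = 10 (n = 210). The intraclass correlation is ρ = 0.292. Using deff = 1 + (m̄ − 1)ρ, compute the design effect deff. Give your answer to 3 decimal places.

3.628

deff = 1 + (10 − 1)·0.292 = 1 + 2.628 = 3.628.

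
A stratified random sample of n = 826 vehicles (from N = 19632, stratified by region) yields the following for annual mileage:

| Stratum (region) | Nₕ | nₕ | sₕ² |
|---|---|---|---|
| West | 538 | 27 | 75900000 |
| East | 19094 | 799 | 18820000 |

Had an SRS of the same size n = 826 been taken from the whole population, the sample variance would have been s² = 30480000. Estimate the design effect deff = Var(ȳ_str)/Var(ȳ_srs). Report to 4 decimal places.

0.6607

Var(ȳ_str) = Σ Wₕ²(1−fₕ)sₕ²/nₕ with Wₕ = Nₕ/19632:
  West: (538/19632)²·(1−27/538)·75900000/27 = 2005.1741
  East: (19094/19632)²·(1−799/19094)·18820000/799 = 21348.781
  → Var(ȳ_str) = 23353.955.
Var(ȳ_srs) = (1 − 826/19632)·30480000/826 = 35348.159.
deff = 23353.955 / 35348.159 = 0.6607.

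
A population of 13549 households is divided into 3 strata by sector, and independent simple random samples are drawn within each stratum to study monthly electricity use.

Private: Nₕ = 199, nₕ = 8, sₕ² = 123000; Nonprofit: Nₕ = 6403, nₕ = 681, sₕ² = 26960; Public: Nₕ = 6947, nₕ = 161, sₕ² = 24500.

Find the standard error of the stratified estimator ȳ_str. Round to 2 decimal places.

7.08

Var(ȳ_str) = Σₕ Wₕ²(1 − fₕ)sₕ²/nₕ with Wₕ = Nₕ/N, N = 13549.
Private: Wₕ = 0.01468743; term = 0.01468743²·(1 − 0.04020101)·123000/8 = 3.1833697.
Nonprofit: Wₕ = 0.47258100; term = 0.47258100²·(1 − 0.10635640)·26960/681 = 7.901138.
Public: Wₕ = 0.51273157; term = 0.51273157²·(1 − 0.02317547)·24500/161 = 39.078409.
Sum = 50.162917.
SE = √(50.162917) = 7.08.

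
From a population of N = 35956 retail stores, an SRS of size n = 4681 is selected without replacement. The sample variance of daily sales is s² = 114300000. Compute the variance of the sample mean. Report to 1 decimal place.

Under SRS without replacement, Var(ȳ) = (1 − f)·s²/n with f = n/N = 4681/35956 = 0.13018690.
Var(ȳ) = (1 − 0.13018690)·114300000/4681 = 0.86981310·24417.859 = 21238.974.

21239.0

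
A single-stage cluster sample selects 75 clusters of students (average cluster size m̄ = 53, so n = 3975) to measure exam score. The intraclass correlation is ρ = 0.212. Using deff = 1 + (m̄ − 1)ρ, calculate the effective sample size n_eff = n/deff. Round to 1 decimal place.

deff = 1 + (53 − 1)·0.212 = 1 + 11.024 = 12.024.
n_eff = 3975 / 12.024 = 330.6.

330.6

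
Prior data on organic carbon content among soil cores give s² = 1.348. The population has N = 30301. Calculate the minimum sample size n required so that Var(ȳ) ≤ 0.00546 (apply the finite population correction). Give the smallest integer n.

245

Without fpc, n₀ = s²/D = 1.348/0.00546 = 246.8864.
With fpc, (1 − n/N)·s²/n ≤ D requires n ≥ n₀/(1 + n₀/N) = 246.8864/(1 + 246.8864/30301) = 244.8911.
Rounding up, n = 245.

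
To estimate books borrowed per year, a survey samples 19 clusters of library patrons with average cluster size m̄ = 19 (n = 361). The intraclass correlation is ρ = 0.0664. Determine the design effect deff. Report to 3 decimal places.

deff = 1 + (19 − 1)·0.0664 = 1 + 1.1952 = 2.1952.

2.195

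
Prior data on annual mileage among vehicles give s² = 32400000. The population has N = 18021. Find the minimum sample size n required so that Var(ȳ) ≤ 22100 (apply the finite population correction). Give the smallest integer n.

1356

Without fpc, n₀ = s²/D = 32400000/22100 = 1466.0633.
With fpc, (1 − n/N)·s²/n ≤ D requires n ≥ n₀/(1 + n₀/N) = 1466.0633/(1 + 1466.0633/18021) = 1355.7675.
Rounding up, n = 1356.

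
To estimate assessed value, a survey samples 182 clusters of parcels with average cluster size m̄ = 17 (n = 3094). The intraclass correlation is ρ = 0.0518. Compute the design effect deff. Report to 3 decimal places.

deff = 1 + (17 − 1)·0.0518 = 1 + 0.8288 = 1.8288.

1.829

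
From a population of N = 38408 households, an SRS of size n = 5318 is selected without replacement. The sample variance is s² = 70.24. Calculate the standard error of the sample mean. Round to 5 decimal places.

Under SRS without replacement, Var(ȳ) = (1 − f)·s²/n with f = n/N = 5318/38408 = 0.13846074.
Var(ȳ) = (1 − 0.13846074)·70.24/5318 = 0.86153926·0.013207973 = 0.011379187.
SE(ȳ) = √(0.011379187) = 0.10667.

0.10667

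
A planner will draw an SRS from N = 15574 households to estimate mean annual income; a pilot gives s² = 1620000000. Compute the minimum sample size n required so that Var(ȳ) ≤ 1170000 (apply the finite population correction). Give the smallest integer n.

1272

Without fpc, n₀ = s²/D = 1620000000/1170000 = 1384.6154.
With fpc, (1 − n/N)·s²/n ≤ D requires n ≥ n₀/(1 + n₀/N) = 1384.6154/(1 + 1384.6154/15574) = 1271.5661.
Rounding up, n = 1272.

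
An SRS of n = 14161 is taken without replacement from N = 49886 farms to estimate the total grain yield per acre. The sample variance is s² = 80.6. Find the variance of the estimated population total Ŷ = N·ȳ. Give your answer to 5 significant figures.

1.0144 × 10^7

Var(Ŷ) = N²·Var(ȳ) = N²·(1 − n/N)·s²/n.
f = 14161/49886 = 0.28386722; Var(ȳ) = 0.71613278·80.6/14161 = 0.0040760047.
Var(Ŷ) = 49886² · 0.0040760047 = 1.0143598 × 10^7.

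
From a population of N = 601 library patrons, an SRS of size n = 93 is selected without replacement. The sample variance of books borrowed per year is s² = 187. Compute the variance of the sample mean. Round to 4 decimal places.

1.6996

Under SRS without replacement, Var(ȳ) = (1 − f)·s²/n with f = n/N = 93/601 = 0.15474210.
Var(ȳ) = (1 − 0.15474210)·187/93 = 0.84525790·2.0107527 = 1.6996046.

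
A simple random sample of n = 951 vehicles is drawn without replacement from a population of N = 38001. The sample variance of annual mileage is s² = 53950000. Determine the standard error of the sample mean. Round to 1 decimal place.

235.2

Under SRS without replacement, Var(ȳ) = (1 − f)·s²/n with f = n/N = 951/38001 = 0.02502566.
Var(ȳ) = (1 − 0.02502566)·53950000/951 = 0.97497434·56729.758 = 55310.059.
SE(ȳ) = √(55310.059) = 235.2.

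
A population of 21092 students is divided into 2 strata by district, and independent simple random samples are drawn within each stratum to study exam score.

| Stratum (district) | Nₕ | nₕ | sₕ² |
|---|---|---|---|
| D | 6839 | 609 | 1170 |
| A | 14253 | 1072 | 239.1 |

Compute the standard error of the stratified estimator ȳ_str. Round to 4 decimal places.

0.5274

Var(ȳ_str) = Σₕ Wₕ²(1 − fₕ)sₕ²/nₕ with Wₕ = Nₕ/N, N = 21092.
D: Wₕ = 0.32424616; term = 0.32424616²·(1 − 0.08904811)·1170/609 = 0.18399825.
A: Wₕ = 0.67575384; term = 0.67575384²·(1 − 0.07521224)·239.1/1072 = 0.094189808.
Sum = 0.27818806.
SE = √(0.27818806) = 0.5274.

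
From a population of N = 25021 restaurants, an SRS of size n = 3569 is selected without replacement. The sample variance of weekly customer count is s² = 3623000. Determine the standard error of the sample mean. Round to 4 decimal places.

Under SRS without replacement, Var(ȳ) = (1 − f)·s²/n with f = n/N = 3569/25021 = 0.14264018.
Var(ȳ) = (1 − 0.14264018)·3623000/3569 = 0.85735982·1015.1303 = 870.33192.
SE(ȳ) = √(870.33192) = 29.5014.

29.5014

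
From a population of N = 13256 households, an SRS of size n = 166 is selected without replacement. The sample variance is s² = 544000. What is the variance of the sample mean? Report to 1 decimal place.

Under SRS without replacement, Var(ȳ) = (1 − f)·s²/n with f = n/N = 166/13256 = 0.01252263.
Var(ȳ) = (1 − 0.01252263)·544000/166 = 0.98747737·3277.1084 = 3236.0704.

3236.1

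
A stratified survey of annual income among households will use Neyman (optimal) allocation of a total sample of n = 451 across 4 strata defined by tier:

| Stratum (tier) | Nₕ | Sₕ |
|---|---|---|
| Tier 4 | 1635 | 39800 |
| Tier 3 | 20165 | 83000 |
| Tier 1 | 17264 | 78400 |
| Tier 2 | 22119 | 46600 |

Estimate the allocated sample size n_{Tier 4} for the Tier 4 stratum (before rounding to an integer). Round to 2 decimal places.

7.12

Neyman allocation: nₕ = n·NₕSₕ / Σⱼ NⱼSⱼ.
Σ NⱼSⱼ = 1635·39800 + 20165·83000 + 17264·78400 + 22119·46600 = 4.123011 × 10^9.
n_{Tier 4} = 451·1635·39800 / (4.123011 × 10^9) = 7.12.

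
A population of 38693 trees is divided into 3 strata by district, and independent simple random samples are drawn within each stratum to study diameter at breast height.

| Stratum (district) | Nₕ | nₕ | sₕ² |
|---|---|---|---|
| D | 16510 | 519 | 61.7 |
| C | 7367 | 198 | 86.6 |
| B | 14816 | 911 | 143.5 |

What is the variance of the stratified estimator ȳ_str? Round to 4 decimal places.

Var(ȳ_str) = Σₕ Wₕ²(1 − fₕ)sₕ²/nₕ with Wₕ = Nₕ/N, N = 38693.
D: Wₕ = 0.42669217; term = 0.42669217²·(1 − 0.03143549)·61.7/519 = 0.020964075.
C: Wₕ = 0.19039620; term = 0.19039620²·(1 − 0.02687661)·86.6/198 = 0.015428977.
B: Wₕ = 0.38291164; term = 0.38291164²·(1 − 0.06148758)·143.5/911 = 0.021675578.
Sum = 0.05806863.

0.0581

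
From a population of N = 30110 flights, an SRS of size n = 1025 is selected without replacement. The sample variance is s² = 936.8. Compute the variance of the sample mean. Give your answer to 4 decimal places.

Under SRS without replacement, Var(ȳ) = (1 − f)·s²/n with f = n/N = 1025/30110 = 0.03404185.
Var(ȳ) = (1 − 0.03404185)·936.8/1025 = 0.96595815·0.91395122 = 0.88283863.

0.8828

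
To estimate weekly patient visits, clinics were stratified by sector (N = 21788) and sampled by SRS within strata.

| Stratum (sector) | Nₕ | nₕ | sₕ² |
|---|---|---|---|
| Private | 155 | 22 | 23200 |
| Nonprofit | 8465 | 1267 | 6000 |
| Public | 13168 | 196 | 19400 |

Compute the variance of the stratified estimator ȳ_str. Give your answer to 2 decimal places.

Var(ȳ_str) = Σₕ Wₕ²(1 − fₕ)sₕ²/nₕ with Wₕ = Nₕ/N, N = 21788.
Private: Wₕ = 0.00711401; term = 0.00711401²·(1 − 0.14193548)·23200/22 = 0.045794562.
Nonprofit: Wₕ = 0.38851661; term = 0.38851661²·(1 − 0.14967513)·6000/1267 = 0.60782521.
Public: Wₕ = 0.60436938; term = 0.60436938²·(1 − 0.01488457)·19400/196 = 35.615388.
Sum = 36.269008.

36.27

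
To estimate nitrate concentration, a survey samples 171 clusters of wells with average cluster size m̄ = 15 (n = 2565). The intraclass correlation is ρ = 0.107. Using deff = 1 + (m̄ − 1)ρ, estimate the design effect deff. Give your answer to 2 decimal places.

deff = 1 + (15 − 1)·0.107 = 1 + 1.498 = 2.498.

2.50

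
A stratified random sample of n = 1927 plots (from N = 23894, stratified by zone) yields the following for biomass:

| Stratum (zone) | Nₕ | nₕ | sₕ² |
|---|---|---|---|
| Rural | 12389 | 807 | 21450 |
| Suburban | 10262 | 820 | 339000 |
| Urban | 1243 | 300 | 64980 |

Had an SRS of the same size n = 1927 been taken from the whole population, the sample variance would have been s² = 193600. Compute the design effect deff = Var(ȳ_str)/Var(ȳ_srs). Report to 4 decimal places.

Var(ȳ_str) = Σ Wₕ²(1−fₕ)sₕ²/nₕ with Wₕ = Nₕ/23894:
  Rural: (12389/23894)²·(1−807/12389)·21450/807 = 6.6802983
  Suburban: (10262/23894)²·(1−820/10262)·339000/820 = 70.162351
  Urban: (1243/23894)²·(1−300/1243)·64980/300 = 0.44469634
  → Var(ȳ_str) = 77.287346.
Var(ȳ_srs) = (1 − 1927/23894)·193600/1927 = 92.364595.
deff = 77.287346 / 92.364595 = 0.8368.

0.8368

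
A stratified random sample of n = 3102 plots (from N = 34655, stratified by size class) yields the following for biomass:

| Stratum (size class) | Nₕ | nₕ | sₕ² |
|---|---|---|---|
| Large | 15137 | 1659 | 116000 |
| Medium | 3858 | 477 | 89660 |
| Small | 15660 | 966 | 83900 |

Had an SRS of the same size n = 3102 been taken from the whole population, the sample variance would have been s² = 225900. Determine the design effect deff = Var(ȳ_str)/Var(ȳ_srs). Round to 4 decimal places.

Var(ȳ_str) = Σ Wₕ²(1−fₕ)sₕ²/nₕ with Wₕ = Nₕ/34655:
  Large: (15137/34655)²·(1−1659/15137)·116000/1659 = 11.878048
  Medium: (3858/34655)²·(1−477/3858)·89660/477 = 2.0415308
  Small: (15660/34655)²·(1−966/15660)·83900/966 = 16.641207
  → Var(ȳ_str) = 30.560786.
Var(ȳ_srs) = (1 − 3102/34655)·225900/3102 = 66.305445.
deff = 30.560786 / 66.305445 = 0.4609.

0.4609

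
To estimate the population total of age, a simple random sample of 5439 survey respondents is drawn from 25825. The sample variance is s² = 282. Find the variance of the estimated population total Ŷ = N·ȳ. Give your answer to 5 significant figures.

2.7296 × 10^7

Var(Ŷ) = N²·Var(ȳ) = N²·(1 − n/N)·s²/n.
f = 5439/25825 = 0.21060987; Var(ȳ) = 0.78939013·282/5439 = 0.040928115.
Var(Ŷ) = 25825² · 0.040928115 = 2.7296213 × 10^7.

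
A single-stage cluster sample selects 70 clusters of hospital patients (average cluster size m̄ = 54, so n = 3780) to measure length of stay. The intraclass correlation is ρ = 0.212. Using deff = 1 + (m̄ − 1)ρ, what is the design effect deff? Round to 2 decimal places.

12.24

deff = 1 + (54 − 1)·0.212 = 1 + 11.236 = 12.236.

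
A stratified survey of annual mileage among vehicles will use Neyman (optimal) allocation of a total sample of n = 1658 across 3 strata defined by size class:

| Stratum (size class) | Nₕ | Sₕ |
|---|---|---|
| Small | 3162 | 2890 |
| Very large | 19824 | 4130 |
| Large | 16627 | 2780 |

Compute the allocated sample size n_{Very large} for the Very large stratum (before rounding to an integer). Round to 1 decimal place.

989.2

Neyman allocation: nₕ = n·NₕSₕ / Σⱼ NⱼSⱼ.
Σ NⱼSⱼ = 3162·2890 + 19824·4130 + 16627·2780 = 1.3723436 × 10^8.
n_{Very large} = 1658·19824·4130 / (1.3723436 × 10^8) = 989.2.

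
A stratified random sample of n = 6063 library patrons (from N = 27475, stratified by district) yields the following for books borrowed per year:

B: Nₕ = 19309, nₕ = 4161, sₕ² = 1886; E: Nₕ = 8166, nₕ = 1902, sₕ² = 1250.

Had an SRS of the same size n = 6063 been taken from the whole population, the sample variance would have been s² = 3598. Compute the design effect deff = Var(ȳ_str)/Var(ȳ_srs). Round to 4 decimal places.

0.4760

Var(ȳ_str) = Σ Wₕ²(1−fₕ)sₕ²/nₕ with Wₕ = Nₕ/27475:
  B: (19309/27475)²·(1−4161/19309)·1886/4161 = 0.17562391
  E: (8166/27475)²·(1−1902/8166)·1250/1902 = 0.044533335
  → Var(ȳ_str) = 0.22015725.
Var(ȳ_srs) = (1 − 6063/27475)·3598/6063 = 0.46248018.
deff = 0.22015725 / 0.46248018 = 0.4760.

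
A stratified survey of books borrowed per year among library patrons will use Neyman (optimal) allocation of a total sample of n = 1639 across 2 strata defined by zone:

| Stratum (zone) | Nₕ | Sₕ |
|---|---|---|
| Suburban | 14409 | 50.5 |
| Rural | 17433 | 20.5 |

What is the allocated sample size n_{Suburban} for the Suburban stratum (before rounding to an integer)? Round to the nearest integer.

1099

Neyman allocation: nₕ = n·NₕSₕ / Σⱼ NⱼSⱼ.
Σ NⱼSⱼ = 14409·50.5 + 17433·20.5 = 1.085031 × 10^6.
n_{Suburban} = 1639·14409·50.5 / (1.085031 × 10^6) = 1099.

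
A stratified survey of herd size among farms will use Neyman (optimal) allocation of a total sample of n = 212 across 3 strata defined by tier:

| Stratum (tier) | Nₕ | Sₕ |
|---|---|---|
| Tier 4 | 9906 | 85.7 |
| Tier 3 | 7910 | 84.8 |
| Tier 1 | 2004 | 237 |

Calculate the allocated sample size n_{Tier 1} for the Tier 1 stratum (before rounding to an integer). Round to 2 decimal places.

Neyman allocation: nₕ = n·NₕSₕ / Σⱼ NⱼSⱼ.
Σ NⱼSⱼ = 9906·85.7 + 7910·84.8 + 2004·237 = 1.9946602 × 10^6.
n_{Tier 1} = 212·2004·237 / (1.9946602 × 10^6) = 50.48.

50.48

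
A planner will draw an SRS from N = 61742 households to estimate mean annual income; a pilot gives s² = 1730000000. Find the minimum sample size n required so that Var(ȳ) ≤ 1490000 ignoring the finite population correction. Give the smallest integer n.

Without fpc, n₀ = s²/D = 1730000000/1490000 = 1161.0738.
Rounding up, n = 1162.

1162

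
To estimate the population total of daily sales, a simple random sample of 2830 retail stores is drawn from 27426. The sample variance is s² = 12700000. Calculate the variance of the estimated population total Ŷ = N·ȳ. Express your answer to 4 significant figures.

3.027 × 10^12

Var(Ŷ) = N²·Var(ȳ) = N²·(1 − n/N)·s²/n.
f = 2830/27426 = 0.10318676; Var(ȳ) = 0.89681324·12700000/2830 = 4024.5683.
Var(Ŷ) = 27426² · 4024.5683 = 3.0272218 × 10^12.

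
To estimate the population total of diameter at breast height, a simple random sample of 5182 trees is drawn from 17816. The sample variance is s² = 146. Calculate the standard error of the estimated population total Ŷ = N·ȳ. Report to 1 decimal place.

2518.3

Var(Ŷ) = N²·Var(ȳ) = N²·(1 − n/N)·s²/n.
f = 5182/17816 = 0.29086215; Var(ȳ) = 0.70913785·146/5182 = 0.019979569.
Var(Ŷ) = 17816² · 0.019979569 = 6.3417121 × 10^6.
SE(Ŷ) = √(6.3417121 × 10^6) = 2518.3.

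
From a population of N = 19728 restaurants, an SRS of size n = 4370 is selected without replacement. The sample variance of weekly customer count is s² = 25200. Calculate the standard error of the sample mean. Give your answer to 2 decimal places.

Under SRS without replacement, Var(ȳ) = (1 − f)·s²/n with f = n/N = 4370/19728 = 0.22151257.
Var(ȳ) = (1 − 0.22151257)·25200/4370 = 0.77848743·5.7665904 = 4.4892181.
SE(ȳ) = √(4.4892181) = 2.12.

2.12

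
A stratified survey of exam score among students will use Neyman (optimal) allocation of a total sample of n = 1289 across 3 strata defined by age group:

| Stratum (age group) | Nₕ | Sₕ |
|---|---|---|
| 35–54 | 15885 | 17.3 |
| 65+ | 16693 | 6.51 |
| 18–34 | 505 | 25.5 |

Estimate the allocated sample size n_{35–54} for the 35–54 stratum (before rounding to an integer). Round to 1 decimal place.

893.7

Neyman allocation: nₕ = n·NₕSₕ / Σⱼ NⱼSⱼ.
Σ NⱼSⱼ = 15885·17.3 + 16693·6.51 + 505·25.5 = 396359.43.
n_{35–54} = 1289·15885·17.3 / 396359.43 = 893.7.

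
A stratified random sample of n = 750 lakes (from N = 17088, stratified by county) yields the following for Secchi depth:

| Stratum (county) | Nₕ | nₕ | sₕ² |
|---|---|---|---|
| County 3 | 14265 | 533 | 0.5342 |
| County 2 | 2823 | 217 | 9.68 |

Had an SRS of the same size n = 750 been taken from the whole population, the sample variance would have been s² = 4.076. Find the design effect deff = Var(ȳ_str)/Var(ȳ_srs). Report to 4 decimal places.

0.3457

Var(ȳ_str) = Σ Wₕ²(1−fₕ)sₕ²/nₕ with Wₕ = Nₕ/17088:
  County 3: (14265/17088)²·(1−533/14265)·0.5342/533 = 6.7235676 × 10^-4
  County 2: (2823/17088)²·(1−217/2823)·9.68/217 = 0.0011238761
  → Var(ȳ_str) = 0.0017962329.
Var(ȳ_srs) = (1 − 750/17088)·4.076/750 = 0.0051961367.
deff = 0.0017962329 / 0.0051961367 = 0.3457.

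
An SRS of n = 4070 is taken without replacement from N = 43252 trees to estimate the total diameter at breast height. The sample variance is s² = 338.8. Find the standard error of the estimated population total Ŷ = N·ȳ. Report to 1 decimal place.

11877.4

Var(Ŷ) = N²·Var(ȳ) = N²·(1 − n/N)·s²/n.
f = 4070/43252 = 0.09409969; Var(ȳ) = 0.90590031·338.8/4070 = 0.075410079.
Var(Ŷ) = 43252² · 0.075410079 = 1.4107231 × 10^8.
SE(Ŷ) = √(1.4107231 × 10^8) = 11877.4.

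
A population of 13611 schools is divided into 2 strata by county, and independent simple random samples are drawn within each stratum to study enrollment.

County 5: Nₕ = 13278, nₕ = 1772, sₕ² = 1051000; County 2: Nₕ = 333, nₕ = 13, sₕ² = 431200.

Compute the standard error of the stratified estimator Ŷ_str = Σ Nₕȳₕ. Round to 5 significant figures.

Var(Ŷ_str) = Σₕ Nₕ²(1 − fₕ)sₕ²/nₕ.
County 5: 13278²·(1 − 1772/13278)·1051000/1772 = 9.0614152 × 10^10.
County 2: 333²·(1 − 13/333)·431200/13 = 3.5345132 × 10^9.
Sum = 9.4148665 × 10^10.
SE = √(9.4148665 × 10^10) = 306840.

306840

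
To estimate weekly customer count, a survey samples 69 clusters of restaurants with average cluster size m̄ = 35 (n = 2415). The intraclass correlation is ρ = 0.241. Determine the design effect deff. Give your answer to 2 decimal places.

9.19

deff = 1 + (35 − 1)·0.241 = 1 + 8.194 = 9.194.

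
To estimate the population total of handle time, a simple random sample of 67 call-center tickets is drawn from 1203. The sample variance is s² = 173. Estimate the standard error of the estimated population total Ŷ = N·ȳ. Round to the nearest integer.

Var(Ŷ) = N²·Var(ȳ) = N²·(1 − n/N)·s²/n.
f = 67/1203 = 0.05569410; Var(ȳ) = 0.94430590·173/67 = 2.4382824.
Var(Ŷ) = 1203² · 2.4382824 = 3.5287042 × 10^6.
SE(Ŷ) = √(3.5287042 × 10^6) = 1878.

1878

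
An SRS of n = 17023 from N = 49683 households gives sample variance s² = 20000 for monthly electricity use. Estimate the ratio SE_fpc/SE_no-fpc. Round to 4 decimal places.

f = n/N = 17023/49683 = 0.34263229.
SE_no-fpc = √(s²/n) = 1.0839193; SE_fpc = √((1−f)s²/n) = 0.87882243.
Ratio = √(1−f) = 0.81078216.

0.8108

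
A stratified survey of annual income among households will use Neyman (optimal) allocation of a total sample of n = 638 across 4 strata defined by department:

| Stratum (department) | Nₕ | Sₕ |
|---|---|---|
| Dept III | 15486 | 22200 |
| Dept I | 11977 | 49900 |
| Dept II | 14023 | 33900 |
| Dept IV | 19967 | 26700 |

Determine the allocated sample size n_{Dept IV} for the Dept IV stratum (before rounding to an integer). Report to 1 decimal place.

174.4

Neyman allocation: nₕ = n·NₕSₕ / Σⱼ NⱼSⱼ.
Σ NⱼSⱼ = 15486·22200 + 11977·49900 + 14023·33900 + 19967·26700 = 1.9499401 × 10^9.
n_{Dept IV} = 638·19967·26700 / (1.9499401 × 10^9) = 174.4.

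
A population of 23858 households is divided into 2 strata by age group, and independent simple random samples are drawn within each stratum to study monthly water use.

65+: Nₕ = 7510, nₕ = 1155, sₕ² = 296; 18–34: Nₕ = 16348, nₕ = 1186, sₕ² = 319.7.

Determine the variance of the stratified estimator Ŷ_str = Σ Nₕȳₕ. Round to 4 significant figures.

7.905 × 10^7

Var(Ŷ_str) = Σₕ Nₕ²(1 − fₕ)sₕ²/nₕ.
65+: 7510²·(1 − 1155/7510)·296/1155 = 1.2231092 × 10^7.
18–34: 16348²·(1 − 1186/16348)·319.7/1186 = 6.6815784 × 10^7.
Sum = 7.9046876 × 10^7.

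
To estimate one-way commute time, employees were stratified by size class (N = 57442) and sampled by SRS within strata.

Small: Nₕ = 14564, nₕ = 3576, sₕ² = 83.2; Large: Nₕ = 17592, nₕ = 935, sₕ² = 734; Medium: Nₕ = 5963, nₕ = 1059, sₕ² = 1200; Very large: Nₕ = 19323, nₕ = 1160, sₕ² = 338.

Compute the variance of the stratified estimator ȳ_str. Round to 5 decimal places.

Var(ȳ_str) = Σₕ Wₕ²(1 − fₕ)sₕ²/nₕ with Wₕ = Nₕ/N, N = 57442.
Small: Wₕ = 0.25354270; term = 0.25354270²·(1 − 0.24553694)·83.2/3576 = 0.0011284077.
Large: Wₕ = 0.30625675; term = 0.30625675²·(1 − 0.05314916)·734/935 = 0.069716784.
Medium: Wₕ = 0.10380906; term = 0.10380906²·(1 − 0.17759517)·1200/1059 = 0.010042491.
Very large: Wₕ = 0.33639149; term = 0.33639149²·(1 − 0.06003209)·338/1160 = 0.030992866.
Sum = 0.11188055.

0.11188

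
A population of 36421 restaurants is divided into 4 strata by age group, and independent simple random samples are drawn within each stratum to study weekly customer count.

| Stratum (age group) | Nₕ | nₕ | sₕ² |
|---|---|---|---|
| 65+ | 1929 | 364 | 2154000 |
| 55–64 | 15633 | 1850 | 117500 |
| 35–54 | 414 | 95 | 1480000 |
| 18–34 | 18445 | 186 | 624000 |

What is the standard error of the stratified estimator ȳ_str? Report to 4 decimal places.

29.6160

Var(ȳ_str) = Σₕ Wₕ²(1 − fₕ)sₕ²/nₕ with Wₕ = Nₕ/N, N = 36421.
65+: Wₕ = 0.05296395; term = 0.05296395²·(1 − 0.18869881)·2154000/364 = 13.467505.
55–64: Wₕ = 0.42923039; term = 0.42923039²·(1 − 0.11833941)·117500/1850 = 10.316883.
35–54: Wₕ = 0.01136707; term = 0.01136707²·(1 − 0.22946860)·1480000/95 = 1.5510486.
18–34: Wₕ = 0.50643859; term = 0.50643859²·(1 − 0.01008403)·624000/186 = 851.7724.
Sum = 877.10784.
SE = √(877.10784) = 29.6160.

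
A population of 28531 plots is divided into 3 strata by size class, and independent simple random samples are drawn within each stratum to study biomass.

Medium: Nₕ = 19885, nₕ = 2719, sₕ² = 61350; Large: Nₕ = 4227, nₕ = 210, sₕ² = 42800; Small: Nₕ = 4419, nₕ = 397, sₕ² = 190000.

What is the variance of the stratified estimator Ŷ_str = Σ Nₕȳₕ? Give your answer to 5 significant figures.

1.9669 × 10^10

Var(Ŷ_str) = Σₕ Nₕ²(1 − fₕ)sₕ²/nₕ.
Medium: 19885²·(1 − 2719/19885)·61350/2719 = 7.7019388 × 10^9.
Large: 4227²·(1 − 210/4227)·42800/210 = 3.460657 × 10^9.
Small: 4419²·(1 − 397/4419)·190000/397 = 8.5060741 × 10^9.
Sum = 1.966867 × 10^10.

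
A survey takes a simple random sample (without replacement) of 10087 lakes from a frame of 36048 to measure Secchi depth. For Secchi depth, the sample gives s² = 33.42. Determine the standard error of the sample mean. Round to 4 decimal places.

0.0488

Under SRS without replacement, Var(ȳ) = (1 − f)·s²/n with f = n/N = 10087/36048 = 0.27982135.
Var(ȳ) = (1 − 0.27982135)·33.42/10087 = 0.72017865·0.0033131754 = 0.0023860782.
SE(ȳ) = √(0.0023860782) = 0.0488.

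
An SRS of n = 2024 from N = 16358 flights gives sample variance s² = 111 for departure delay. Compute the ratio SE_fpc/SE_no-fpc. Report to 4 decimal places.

f = n/N = 2024/16358 = 0.12373151.
SE_no-fpc = √(s²/n) = 0.23418347; SE_fpc = √((1−f)s²/n) = 0.2192173.
Ratio = √(1−f) = 0.93609214.

0.9361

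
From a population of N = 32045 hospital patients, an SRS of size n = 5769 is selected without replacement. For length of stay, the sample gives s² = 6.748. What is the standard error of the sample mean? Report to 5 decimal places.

Under SRS without replacement, Var(ȳ) = (1 − f)·s²/n with f = n/N = 5769/32045 = 0.18002809.
Var(ȳ) = (1 − 0.18002809)·6.748/5769 = 0.81997191·0.0011697001 = 9.5912125 × 10^-4.
SE(ȳ) = √(9.5912125 × 10^-4) = 0.03097.

0.03097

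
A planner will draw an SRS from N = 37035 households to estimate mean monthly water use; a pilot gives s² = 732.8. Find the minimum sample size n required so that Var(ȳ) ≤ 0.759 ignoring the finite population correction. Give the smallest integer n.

Without fpc, n₀ = s²/D = 732.8/0.759 = 965.4809.
Rounding up, n = 966.

966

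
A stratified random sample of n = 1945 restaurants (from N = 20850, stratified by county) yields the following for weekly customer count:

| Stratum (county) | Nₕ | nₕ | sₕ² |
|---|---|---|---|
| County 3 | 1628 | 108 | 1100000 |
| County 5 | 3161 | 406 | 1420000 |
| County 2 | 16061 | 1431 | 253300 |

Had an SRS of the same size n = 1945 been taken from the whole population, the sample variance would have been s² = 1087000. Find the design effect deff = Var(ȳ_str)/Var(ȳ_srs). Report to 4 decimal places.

0.4415

Var(ȳ_str) = Σ Wₕ²(1−fₕ)sₕ²/nₕ with Wₕ = Nₕ/20850:
  County 3: (1628/20850)²·(1−108/1628)·1100000/108 = 57.976875
  County 5: (3161/20850)²·(1−406/3161)·1420000/406 = 70.06422
  County 2: (16061/20850)²·(1−1431/16061)·253300/1431 = 95.675413
  → Var(ȳ_str) = 223.71651.
Var(ȳ_srs) = (1 − 1945/20850)·1087000/1945 = 506.7346.
deff = 223.71651 / 506.7346 = 0.4415.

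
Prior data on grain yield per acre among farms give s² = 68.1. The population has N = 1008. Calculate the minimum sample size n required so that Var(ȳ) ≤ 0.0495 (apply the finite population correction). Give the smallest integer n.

582

Without fpc, n₀ = s²/D = 68.1/0.0495 = 1375.7576.
With fpc, (1 − n/N)·s²/n ≤ D requires n ≥ n₀/(1 + n₀/N) = 1375.7576/(1 + 1375.7576/1008) = 581.7553.
Rounding up, n = 582.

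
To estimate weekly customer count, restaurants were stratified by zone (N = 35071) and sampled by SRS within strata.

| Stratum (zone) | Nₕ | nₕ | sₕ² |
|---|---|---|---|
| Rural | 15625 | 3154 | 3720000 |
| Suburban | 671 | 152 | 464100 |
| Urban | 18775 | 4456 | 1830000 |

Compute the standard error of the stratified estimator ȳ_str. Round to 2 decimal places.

16.66

Var(ȳ_str) = Σₕ Wₕ²(1 − fₕ)sₕ²/nₕ with Wₕ = Nₕ/N, N = 35071.
Rural: Wₕ = 0.44552479; term = 0.44552479²·(1 − 0.20185600)·3720000/3154 = 186.85566.
Suburban: Wₕ = 0.01913262; term = 0.01913262²·(1 − 0.22652757)·464100/152 = 0.86449316.
Urban: Wₕ = 0.53534259; term = 0.53534259²·(1 − 0.23733688)·1830000/4456 = 89.76401.
Sum = 277.48416.
SE = √(277.48416) = 16.66.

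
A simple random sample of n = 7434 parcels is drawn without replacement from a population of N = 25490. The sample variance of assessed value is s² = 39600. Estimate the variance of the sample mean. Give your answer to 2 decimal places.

3.77

Under SRS without replacement, Var(ȳ) = (1 − f)·s²/n with f = n/N = 7434/25490 = 0.29164378.
Var(ȳ) = (1 − 0.29164378)·39600/7434 = 0.70835622·5.3268765 = 3.7733261.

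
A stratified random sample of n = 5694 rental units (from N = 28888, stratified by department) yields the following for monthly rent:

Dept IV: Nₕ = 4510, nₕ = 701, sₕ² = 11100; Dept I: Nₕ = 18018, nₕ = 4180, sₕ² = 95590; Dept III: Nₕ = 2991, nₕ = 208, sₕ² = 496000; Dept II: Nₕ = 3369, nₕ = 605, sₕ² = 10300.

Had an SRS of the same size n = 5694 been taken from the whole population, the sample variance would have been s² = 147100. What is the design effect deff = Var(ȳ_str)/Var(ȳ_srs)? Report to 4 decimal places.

1.5010

Var(ȳ_str) = Σ Wₕ²(1−fₕ)sₕ²/nₕ with Wₕ = Nₕ/28888:
  Dept IV: (4510/28888)²·(1−701/4510)·11100/701 = 0.32595491
  Dept I: (18018/28888)²·(1−4180/18018)·95590/4180 = 6.8325236
  Dept III: (2991/28888)²·(1−208/2991)·496000/208 = 23.78554
  Dept II: (3369/28888)²·(1−605/3369)·10300/605 = 0.18997041
  → Var(ȳ_str) = 31.133989.
Var(ȳ_srs) = (1 − 5694/28888)·147100/5694 = 20.742132.
deff = 31.133989 / 20.742132 = 1.5010.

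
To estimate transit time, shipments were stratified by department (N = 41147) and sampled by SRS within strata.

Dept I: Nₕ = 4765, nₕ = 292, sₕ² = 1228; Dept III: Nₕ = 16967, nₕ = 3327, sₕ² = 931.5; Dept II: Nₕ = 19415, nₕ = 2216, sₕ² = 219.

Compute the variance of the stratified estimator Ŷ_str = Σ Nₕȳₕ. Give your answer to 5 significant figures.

Var(Ŷ_str) = Σₕ Nₕ²(1 − fₕ)sₕ²/nₕ.
Dept I: 4765²·(1 − 292/4765)·1228/292 = 8.9634937 × 10^7.
Dept III: 16967²·(1 − 3327/16967)·931.5/3327 = 6.4796193 × 10^7.
Dept II: 19415²·(1 − 2216/19415)·219/2216 = 3.3000077 × 10^7.
Sum = 1.8743121 × 10^8.

1.8743 × 10^8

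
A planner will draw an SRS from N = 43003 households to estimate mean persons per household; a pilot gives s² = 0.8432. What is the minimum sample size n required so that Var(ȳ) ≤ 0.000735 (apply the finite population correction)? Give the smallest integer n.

1118

Without fpc, n₀ = s²/D = 0.8432/0.000735 = 1147.2109.
With fpc, (1 − n/N)·s²/n ≤ D requires n ≥ n₀/(1 + n₀/N) = 1147.2109/(1 + 1147.2109/43003) = 1117.4015.
Rounding up, n = 1118.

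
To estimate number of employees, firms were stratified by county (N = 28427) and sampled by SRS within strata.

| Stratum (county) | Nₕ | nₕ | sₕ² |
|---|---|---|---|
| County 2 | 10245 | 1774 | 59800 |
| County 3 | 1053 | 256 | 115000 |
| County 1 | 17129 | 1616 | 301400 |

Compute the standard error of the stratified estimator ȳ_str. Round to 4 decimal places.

Var(ȳ_str) = Σₕ Wₕ²(1 − fₕ)sₕ²/nₕ with Wₕ = Nₕ/N, N = 28427.
County 2: Wₕ = 0.36039681; term = 0.36039681²·(1 − 0.17315764)·59800/1774 = 3.6201966.
County 3: Wₕ = 0.03704225; term = 0.03704225²·(1 − 0.24311491)·115000/256 = 0.46653315.
County 1: Wₕ = 0.60256095; term = 0.60256095²·(1 − 0.09434293)·301400/1616 = 61.329247.
Sum = 65.415977.
SE = √(65.415977) = 8.0880.

8.0880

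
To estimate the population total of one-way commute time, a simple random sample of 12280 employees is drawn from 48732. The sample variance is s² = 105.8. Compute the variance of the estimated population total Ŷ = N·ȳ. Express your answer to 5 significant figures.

1.5305 × 10^7

Var(Ŷ) = N²·Var(ȳ) = N²·(1 − n/N)·s²/n.
f = 12280/48732 = 0.25199048; Var(ȳ) = 0.74800952·105.8/12280 = 0.0064445771.
Var(Ŷ) = 48732² · 0.0064445771 = 1.5304632 × 10^7.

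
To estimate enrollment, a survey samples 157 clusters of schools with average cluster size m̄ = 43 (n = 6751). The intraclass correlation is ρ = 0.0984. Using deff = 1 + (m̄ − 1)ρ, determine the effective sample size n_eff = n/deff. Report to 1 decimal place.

1315.3

deff = 1 + (43 − 1)·0.0984 = 1 + 4.1328 = 5.1328.
n_eff = 6751 / 5.1328 = 1315.3.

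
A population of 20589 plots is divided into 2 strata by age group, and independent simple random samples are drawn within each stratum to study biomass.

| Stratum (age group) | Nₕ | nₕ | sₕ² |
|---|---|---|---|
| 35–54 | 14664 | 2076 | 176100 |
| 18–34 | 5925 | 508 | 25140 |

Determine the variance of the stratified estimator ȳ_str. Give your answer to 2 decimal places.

Var(ȳ_str) = Σₕ Wₕ²(1 − fₕ)sₕ²/nₕ with Wₕ = Nₕ/N, N = 20589.
35–54: Wₕ = 0.71222497; term = 0.71222497²·(1 − 0.14157119)·176100/2076 = 36.937771.
18–34: Wₕ = 0.28777503; term = 0.28777503²·(1 − 0.08573840)·25140/508 = 3.746953.
Sum = 40.684724.

40.68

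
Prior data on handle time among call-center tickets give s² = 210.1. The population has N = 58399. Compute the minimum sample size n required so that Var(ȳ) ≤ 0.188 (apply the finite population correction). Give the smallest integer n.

Without fpc, n₀ = s²/D = 210.1/0.188 = 1117.5532.
With fpc, (1 − n/N)·s²/n ≤ D requires n ≥ n₀/(1 + n₀/N) = 1117.5532/(1 + 1117.5532/58399) = 1096.5687.
Rounding up, n = 1097.

1097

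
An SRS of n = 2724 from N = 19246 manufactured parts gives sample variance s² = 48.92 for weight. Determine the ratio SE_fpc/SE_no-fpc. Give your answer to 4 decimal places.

0.9265

f = n/N = 2724/19246 = 0.14153590.
SE_no-fpc = √(s²/n) = 0.13401076; SE_fpc = √((1−f)s²/n) = 0.12416544.
Ratio = √(1−f) = 0.92653338.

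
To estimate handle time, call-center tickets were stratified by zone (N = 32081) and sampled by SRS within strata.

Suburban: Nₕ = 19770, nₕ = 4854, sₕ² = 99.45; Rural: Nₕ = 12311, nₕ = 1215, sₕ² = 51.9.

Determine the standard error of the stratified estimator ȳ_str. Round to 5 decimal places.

Var(ȳ_str) = Σₕ Wₕ²(1 − fₕ)sₕ²/nₕ with Wₕ = Nₕ/N, N = 32081.
Suburban: Wₕ = 0.61625261; term = 0.61625261²·(1 − 0.24552352)·99.45/4854 = 0.0058704077.
Rural: Wₕ = 0.38374739; term = 0.38374739²·(1 − 0.09869223)·51.9/1215 = 0.0056696345.
Sum = 0.011540042.
SE = √(0.011540042) = 0.10742.

0.10742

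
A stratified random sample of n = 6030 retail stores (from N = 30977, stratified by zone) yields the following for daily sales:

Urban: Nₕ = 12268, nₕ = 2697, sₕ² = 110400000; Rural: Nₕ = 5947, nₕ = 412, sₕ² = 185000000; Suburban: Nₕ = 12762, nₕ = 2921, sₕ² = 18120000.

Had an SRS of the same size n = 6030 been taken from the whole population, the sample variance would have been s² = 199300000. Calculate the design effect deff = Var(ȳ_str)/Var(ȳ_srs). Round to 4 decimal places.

0.7974

Var(ȳ_str) = Σ Wₕ²(1−fₕ)sₕ²/nₕ with Wₕ = Nₕ/30977:
  Urban: (12268/30977)²·(1−2697/12268)·110400000/2697 = 5008.8785
  Rural: (5947/30977)²·(1−412/5947)·185000000/412 = 15403.215
  Suburban: (12762/30977)²·(1−2921/12762)·18120000/2921 = 811.90627
  → Var(ȳ_str) = 21224.
Var(ȳ_srs) = (1 − 6030/30977)·199300000/6030 = 26617.604.
deff = 21224 / 26617.604 = 0.7974.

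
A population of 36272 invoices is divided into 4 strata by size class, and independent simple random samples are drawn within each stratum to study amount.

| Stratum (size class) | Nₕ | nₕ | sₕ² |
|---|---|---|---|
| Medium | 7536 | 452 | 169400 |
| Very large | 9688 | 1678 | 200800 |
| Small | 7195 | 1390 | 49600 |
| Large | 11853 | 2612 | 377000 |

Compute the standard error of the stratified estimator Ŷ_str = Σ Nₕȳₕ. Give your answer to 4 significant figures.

215900

Var(Ŷ_str) = Σₕ Nₕ²(1 − fₕ)sₕ²/nₕ.
Medium: 7536²·(1 − 452/7536)·169400/452 = 2.0007573 × 10^10.
Very large: 9688²·(1 − 1678/9688)·200800/1678 = 9.2862078 × 10^9.
Small: 7195²·(1 − 1390/7195)·49600/1390 = 1.4903899 × 10^9.
Large: 11853²·(1 − 2612/11853)·377000/2612 = 1.5809402 × 10^10.
Sum = 4.6593573 × 10^10.
SE = √(4.6593573 × 10^10) = 215900.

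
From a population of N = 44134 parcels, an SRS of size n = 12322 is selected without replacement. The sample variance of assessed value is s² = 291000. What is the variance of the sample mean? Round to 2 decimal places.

Under SRS without replacement, Var(ȳ) = (1 − f)·s²/n with f = n/N = 12322/44134 = 0.27919518.
Var(ȳ) = (1 − 0.27919518)·291000/12322 = 0.72080482·23.616296 = 17.02274.

17.02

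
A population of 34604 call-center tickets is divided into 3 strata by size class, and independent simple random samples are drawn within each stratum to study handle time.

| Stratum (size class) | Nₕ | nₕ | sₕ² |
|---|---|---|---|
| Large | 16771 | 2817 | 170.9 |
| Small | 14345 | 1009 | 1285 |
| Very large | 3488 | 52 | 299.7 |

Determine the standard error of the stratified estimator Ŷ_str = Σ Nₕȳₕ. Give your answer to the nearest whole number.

18081

Var(Ŷ_str) = Σₕ Nₕ²(1 − fₕ)sₕ²/nₕ.
Large: 16771²·(1 − 2817/16771)·170.9/2817 = 1.4197533 × 10^7.
Small: 14345²·(1 − 1009/14345)·1285/1009 = 2.4363412 × 10^8.
Very large: 3488²·(1 − 52/3488)·299.7/52 = 6.9073749 × 10^7.
Sum = 3.269054 × 10^8.
SE = √(3.269054 × 10^8) = 18081.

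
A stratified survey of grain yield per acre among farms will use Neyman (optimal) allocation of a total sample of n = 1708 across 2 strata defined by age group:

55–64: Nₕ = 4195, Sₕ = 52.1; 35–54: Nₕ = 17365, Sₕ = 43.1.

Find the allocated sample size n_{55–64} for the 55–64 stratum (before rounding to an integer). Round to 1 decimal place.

Neyman allocation: nₕ = n·NₕSₕ / Σⱼ NⱼSⱼ.
Σ NⱼSⱼ = 4195·52.1 + 17365·43.1 = 966991.
n_{55–64} = 1708·4195·52.1 / 966991 = 386.0.

386.0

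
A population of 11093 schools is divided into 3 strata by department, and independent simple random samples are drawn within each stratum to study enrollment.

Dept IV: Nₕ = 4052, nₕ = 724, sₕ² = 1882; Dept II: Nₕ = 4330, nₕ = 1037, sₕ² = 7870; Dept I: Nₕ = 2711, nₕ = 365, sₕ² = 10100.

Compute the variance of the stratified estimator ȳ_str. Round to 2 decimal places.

Var(ȳ_str) = Σₕ Wₕ²(1 − fₕ)sₕ²/nₕ with Wₕ = Nₕ/N, N = 11093.
Dept IV: Wₕ = 0.36527540; term = 0.36527540²·(1 − 0.17867720)·1882/724 = 0.28486283.
Dept II: Wₕ = 0.39033625; term = 0.39033625²·(1 − 0.23949192)·7870/1037 = 0.87938201.
Dept I: Wₕ = 0.24438835; term = 0.24438835²·(1 − 0.13463667)·10100/365 = 1.4301711.
Sum = 2.5944159.

2.59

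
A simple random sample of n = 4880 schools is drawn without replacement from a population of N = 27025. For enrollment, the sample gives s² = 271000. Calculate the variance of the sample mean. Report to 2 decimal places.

45.51

Under SRS without replacement, Var(ȳ) = (1 − f)·s²/n with f = n/N = 4880/27025 = 0.18057354.
Var(ȳ) = (1 − 0.18057354)·271000/4880 = 0.81942646·55.532787 = 45.505035.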